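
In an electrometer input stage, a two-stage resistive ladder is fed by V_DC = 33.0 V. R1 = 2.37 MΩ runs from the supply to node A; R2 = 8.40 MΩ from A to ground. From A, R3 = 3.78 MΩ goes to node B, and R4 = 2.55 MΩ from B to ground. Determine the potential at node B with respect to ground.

The second stage (R3 + R4 = 6.330 MΩ) loads node A in parallel with R2.
Effective lower resistance at A: R2 ‖ 6.330 = 3.610 MΩ.
So V_A = 33.0 × 0.6037 = 19.92 V.
Stage 2 is unloaded, so V_B = V_A · R4/(R3+R4) = 19.92 × 2.55/6.330 = 8.025 V.

V_B ≈ 8.03 V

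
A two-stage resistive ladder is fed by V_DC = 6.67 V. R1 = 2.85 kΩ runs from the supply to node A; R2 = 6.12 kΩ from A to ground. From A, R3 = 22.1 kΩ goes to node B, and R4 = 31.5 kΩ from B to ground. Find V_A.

Looking into the second stage from A: R3 + R4 = 53.60 kΩ appears in parallel with R2.
Effective lower resistance at A: R2 ‖ 53.60 = 5.493 kΩ.
V_A = 6.67 × 5.493/(2.85 + 5.493) = 4.391 V.

V_A ≈ 4.39 V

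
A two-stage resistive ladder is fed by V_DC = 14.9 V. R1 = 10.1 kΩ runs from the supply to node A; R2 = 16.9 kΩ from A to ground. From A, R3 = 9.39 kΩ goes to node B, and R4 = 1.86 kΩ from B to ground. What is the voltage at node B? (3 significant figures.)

V_B ≈ 0.987 V

The second stage (R3 + R4 = 11.25 kΩ) loads node A in parallel with R2.
Effective lower resistance at A: R2 ‖ 11.25 = 6.754 kΩ.
So V_A = 14.9 × 0.4007 = 5.971 V.
Then the unloaded second divider: V_B = V_A × R4/(R3+R4) = 5.971 × 0.1653 = 0.9872 V.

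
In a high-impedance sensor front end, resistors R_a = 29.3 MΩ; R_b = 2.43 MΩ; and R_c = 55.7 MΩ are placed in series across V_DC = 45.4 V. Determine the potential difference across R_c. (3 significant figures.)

Total series resistance ΣR = 29.3 + 2.43 + 55.7 = 87.43 MΩ.
Voltage divider: V = V_DC · (55.70 / 87.43) = 45.4 × 0.6371 = 28.92 V.

V ≈ 28.9 V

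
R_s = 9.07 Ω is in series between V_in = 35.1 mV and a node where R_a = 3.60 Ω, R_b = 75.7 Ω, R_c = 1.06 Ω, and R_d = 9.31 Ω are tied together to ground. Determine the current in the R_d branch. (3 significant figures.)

I ≈ 0.286 mA

Parallel bank: R_p = 1/(1/3.60 + 1/75.7 + 1/1.06 + 1/9.31) = 0.7453 Ω.
Node voltage V_A = V_in · R_p/(R_s + R_p) = 35.1 × 0.07593 = 2.665 mV.
I(R_d) = V_A / R_d = 2.665/9.31 = 0.2863 mA.
(Equivalently: I_total = 3.576 mA, then current-divider fraction G_k/ΣG = 0.08005.)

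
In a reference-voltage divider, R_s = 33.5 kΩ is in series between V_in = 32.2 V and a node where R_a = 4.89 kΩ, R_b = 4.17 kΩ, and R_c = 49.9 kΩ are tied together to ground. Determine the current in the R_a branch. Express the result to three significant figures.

I ≈ 0.398 mA

Equivalent of the parallel group: R_p = 2.154 kΩ.
V_A = 32.2 × 2.154/35.65 = 1.945 V.
Branch current I = V_A/R_a = 1.945/4.89 = 0.3977 mA.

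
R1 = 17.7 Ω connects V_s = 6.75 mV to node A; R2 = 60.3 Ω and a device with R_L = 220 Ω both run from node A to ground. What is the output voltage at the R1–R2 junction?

R2 ‖ R_L = (60.3 × 220)/(60.3 + 220) = 47.33 Ω.
Voltage divider with the loaded lower leg: V_out = 6.75 × 47.33/(17.7 + 47.33) = 6.75 × 0.7278 = 4.913 mV.
(Unloaded it would be 5.22 mV; the load pulls it down.)

V_out ≈ 4.91 mV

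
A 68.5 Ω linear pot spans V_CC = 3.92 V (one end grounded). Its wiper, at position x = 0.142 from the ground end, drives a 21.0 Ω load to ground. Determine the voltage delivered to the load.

V_out ≈ 0.398 V

Split the track: R_lower = x·R_p = 9.727 Ω, R_upper = (1−x)·R_p = 58.77 Ω.
(x·R_p) ‖ R_L = 6.648 Ω.
V_out = 3.92 × 6.648/(58.77 + 6.648) = 0.3983 V.
(Unloaded: V_out = x·V_CC = 0.557 V.)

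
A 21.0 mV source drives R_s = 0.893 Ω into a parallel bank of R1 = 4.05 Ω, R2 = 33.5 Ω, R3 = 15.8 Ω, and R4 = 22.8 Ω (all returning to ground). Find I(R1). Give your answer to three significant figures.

Parallel bank: R_p = 1/(1/4.05 + 1/33.5 + 1/15.8 + 1/22.8) = 2.605 Ω.
V_A by voltage divider: V_A = 21.0 × 2.605/(0.893 + 2.605) = 15.64 mV.
Branch current I = V_A/R1 = 15.64/4.05 = 3.861 mA.
(Equivalently: I_total = 6.004 mA, then current-divider fraction G_k/ΣG = 0.6431.)

I ≈ 3.86 mA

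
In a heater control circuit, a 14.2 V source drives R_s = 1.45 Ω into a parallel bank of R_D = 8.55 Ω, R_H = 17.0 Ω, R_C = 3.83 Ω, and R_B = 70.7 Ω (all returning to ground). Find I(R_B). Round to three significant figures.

Parallel bank: R_p = 1/(1/8.55 + 1/17.0 + 1/3.83 + 1/70.7) = 2.217 Ω.
Node voltage V_A = V_in · R_p/(R_s + R_p) = 14.2 × 0.6046 = 8.585 V.
Branch current I = V_A/R_B = 8.585/70.7 = 0.1214 A.

I ≈ 0.121 A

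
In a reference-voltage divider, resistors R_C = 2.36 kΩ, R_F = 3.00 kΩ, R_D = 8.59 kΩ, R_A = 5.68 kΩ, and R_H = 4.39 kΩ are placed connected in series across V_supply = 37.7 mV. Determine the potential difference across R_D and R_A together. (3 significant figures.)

V ≈ 22.4 mV

Series total: ΣR = 2.36 + 3.00 + 8.59 + 5.68 + 4.39 = 24.02 kΩ.
R_{R_D..R_A} = 8.59 + 5.68 = 14.27 kΩ.
Voltage divider: V = V_supply · (14.27 / 24.02) = 37.7 × 0.5941 = 22.40 mV.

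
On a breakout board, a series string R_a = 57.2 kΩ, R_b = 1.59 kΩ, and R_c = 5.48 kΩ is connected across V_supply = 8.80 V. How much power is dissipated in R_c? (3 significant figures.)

Series current I = V_supply/ΣR = 8.80/64.27 = 0.1369 mA.
P = I²R = 0.01875 × 5.48 = 0.1027 mW.

P ≈ 0.103 mW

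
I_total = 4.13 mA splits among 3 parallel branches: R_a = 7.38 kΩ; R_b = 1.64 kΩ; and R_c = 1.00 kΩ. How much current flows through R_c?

Total conductance ΣG = 1/7.38 + 1/1.64 + 1/1.00 = 1.745 (units of 1/kΩ).
Current divider: I(R_c) = I_total · G_k/ΣG = 4.13 × (1.000/1.745) = 4.13 × 0.5730 = 2.366 mA.

I ≈ 2.37 mA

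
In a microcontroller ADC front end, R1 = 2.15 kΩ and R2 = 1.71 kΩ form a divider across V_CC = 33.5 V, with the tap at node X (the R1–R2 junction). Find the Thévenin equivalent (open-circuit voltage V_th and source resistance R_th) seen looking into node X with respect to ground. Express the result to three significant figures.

V_th ≈ 14.8 V, R_th ≈ 0.952 kΩ

With X open, the divider is unloaded: V_th = 33.5 × 1.71/3.860 = 14.84 V.
Looking into X with the source shorted: R_th = R1·R2/(R1+R2) = 2.150 × 1.71/3.860 = 0.9525 kΩ.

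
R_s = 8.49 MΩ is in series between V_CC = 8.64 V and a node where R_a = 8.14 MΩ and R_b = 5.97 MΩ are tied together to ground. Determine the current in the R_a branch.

Equivalent of the parallel group: R_p = 3.444 MΩ.
V_A = 8.64 × 3.444/11.93 = 2.493 V.
Branch current I = V_A/R_a = 2.493/8.14 = 0.3063 µA.

I ≈ 0.306 µA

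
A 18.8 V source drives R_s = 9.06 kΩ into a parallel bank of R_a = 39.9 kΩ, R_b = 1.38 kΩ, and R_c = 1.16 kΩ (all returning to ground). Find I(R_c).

I ≈ 1.04 mA

Combine the parallel branches: R_p = (1/39.9 + 1/1.38 + 1/1.16)⁻¹ = 0.6204 kΩ.
V_A by voltage divider: V_A = 18.8 × 0.6204/(9.06 + 0.6204) = 1.205 V.
I(R_c) = V_A / R_c = 1.205/1.16 = 1.039 mA.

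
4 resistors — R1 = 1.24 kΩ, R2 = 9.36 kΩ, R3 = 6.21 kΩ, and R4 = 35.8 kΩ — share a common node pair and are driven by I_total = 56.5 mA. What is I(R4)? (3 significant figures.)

Conductances: ΣG = 1/1.24 + 1/9.36 + 1/6.21 + 1/35.8 = 1.102 (1/kΩ).
R4 takes the fraction G_k/ΣG = 0.02793/1.102 = 0.02534, so I = 56.5 × 0.02534 = 1.432 mA.

I ≈ 1.43 mA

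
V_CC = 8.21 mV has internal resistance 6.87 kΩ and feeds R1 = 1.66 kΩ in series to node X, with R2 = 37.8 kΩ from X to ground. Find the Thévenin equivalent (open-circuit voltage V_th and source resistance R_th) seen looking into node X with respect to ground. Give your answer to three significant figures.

R1' = 6.87 + 1.66 = 8.530 kΩ (source resistance + R1).
Open-circuit (no load on X): V_th = V_CC · R2/(R1' + R2) = 8.21 × 37.8/(8.530 + 37.8) = 6.698 mV.
Zeroing V_CC shorts the top of R1' to ground, so R_th = R1' ‖ R2 = 6.960 kΩ.

V_th ≈ 6.70 mV, R_th ≈ 6.96 kΩ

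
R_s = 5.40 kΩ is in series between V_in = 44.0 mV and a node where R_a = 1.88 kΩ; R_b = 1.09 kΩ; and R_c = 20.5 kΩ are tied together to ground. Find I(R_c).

I ≈ 0.236 µA

Combine the parallel branches: R_p = (1/1.88 + 1/1.09 + 1/20.5)⁻¹ = 0.6675 kΩ.
V_A = 44.0 × 0.6675/6.068 = 4.841 mV.
Branch current I = V_A/R_c = 4.841/20.5 = 0.2361 µA.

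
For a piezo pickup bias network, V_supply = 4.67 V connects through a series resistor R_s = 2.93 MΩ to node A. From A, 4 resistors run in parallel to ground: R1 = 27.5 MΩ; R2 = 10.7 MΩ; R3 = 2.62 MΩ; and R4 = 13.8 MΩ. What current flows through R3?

I ≈ 0.657 µA

Equivalent of the parallel group: R_p = 1.712 MΩ.
V_A = 4.67 × 1.712/4.642 = 1.723 V.
Branch current I = V_A/R3 = 1.723/2.62 = 0.6575 µA.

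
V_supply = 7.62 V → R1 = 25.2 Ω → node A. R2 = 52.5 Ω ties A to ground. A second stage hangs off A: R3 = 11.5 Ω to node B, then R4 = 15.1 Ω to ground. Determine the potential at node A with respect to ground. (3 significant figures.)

V_A ≈ 3.14 V

Looking into the second stage from A: R3 + R4 = 26.60 Ω appears in parallel with R2.
Effective lower resistance at A: R2 ‖ 26.60 = 17.65 Ω.
First divider: V_A = V_supply · 17.65/(25.2 + 17.65) = 3.139 V.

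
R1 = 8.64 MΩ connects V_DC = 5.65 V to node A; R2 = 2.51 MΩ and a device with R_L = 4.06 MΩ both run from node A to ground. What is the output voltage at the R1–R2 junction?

V_out ≈ 0.860 V

First combine the lower leg with the load: R2 ‖ R_L = 1.551 MΩ.
Then V_out = V_DC · R2'/(R1 + R2') = 5.65 × 1.551/10.19 = 0.8599 V.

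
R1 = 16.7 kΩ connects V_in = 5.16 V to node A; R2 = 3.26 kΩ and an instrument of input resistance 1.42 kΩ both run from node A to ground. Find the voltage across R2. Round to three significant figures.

V_out ≈ 0.289 V

First combine the lower leg with the load: R2 ‖ R_L = 0.9891 kΩ.
Then V_out = V_in · R2'/(R1 + R2') = 5.16 × 0.9891/17.69 = 0.2885 V.
(Unloaded it would be 0.843 V; the load pulls it down.)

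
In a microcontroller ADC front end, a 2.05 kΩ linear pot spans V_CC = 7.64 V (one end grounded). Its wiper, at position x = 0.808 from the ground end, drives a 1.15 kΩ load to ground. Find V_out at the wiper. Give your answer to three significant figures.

Split the track: R_lower = x·R_p = 1.656 kΩ, R_upper = (1−x)·R_p = 0.3936 kΩ.
Lower segment in parallel with the load: 1.656 ‖ 1.15 = 0.6788 kΩ.
Then V_out = V_CC · 0.6788/(0.3936 + 0.6788) = 4.836 V.

V_out ≈ 4.84 V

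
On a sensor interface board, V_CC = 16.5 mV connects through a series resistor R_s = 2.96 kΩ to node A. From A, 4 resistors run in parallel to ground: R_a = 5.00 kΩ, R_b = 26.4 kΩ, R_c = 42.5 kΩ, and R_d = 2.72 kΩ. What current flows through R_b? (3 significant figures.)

Parallel bank: R_p = 1/(1/5.00 + 1/26.4 + 1/42.5 + 1/2.72) = 1.590 kΩ.
Node voltage V_A = V_CC · R_p/(R_s + R_p) = 16.5 × 0.3494 = 5.765 mV.
Branch current I = V_A/R_b = 5.765/26.4 = 0.2184 µA.
(Equivalently: I_total = 3.627 µA, then current-divider fraction G_k/ΣG = 0.06022.)

I ≈ 0.218 µA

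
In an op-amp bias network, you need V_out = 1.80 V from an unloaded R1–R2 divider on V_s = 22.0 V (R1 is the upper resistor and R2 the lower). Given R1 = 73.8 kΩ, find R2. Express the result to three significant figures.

The divider ratio is R2/(R1+R2) = 1.80/22.0 = 0.08182.
R2 = R1 · 0.08182/(1 − 0.08182) = 6.576 kΩ.

R2 ≈ 6.58 kΩ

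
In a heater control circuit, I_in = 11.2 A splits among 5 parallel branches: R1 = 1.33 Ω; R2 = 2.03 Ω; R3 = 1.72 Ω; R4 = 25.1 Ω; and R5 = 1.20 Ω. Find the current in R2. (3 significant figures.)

I ≈ 2.04 A

Total conductance ΣG = 1/1.33 + 1/2.03 + 1/1.72 + 1/25.1 + 1/1.20 = 2.699 (units of 1/Ω).
Current divider: I(R2) = I_in · G_k/ΣG = 11.2 × (0.4926/2.699) = 11.2 × 0.1825 = 2.044 A.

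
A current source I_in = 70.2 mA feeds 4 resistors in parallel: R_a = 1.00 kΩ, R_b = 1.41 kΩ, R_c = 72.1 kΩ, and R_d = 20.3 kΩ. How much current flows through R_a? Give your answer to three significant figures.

I ≈ 39.6 mA

Total conductance ΣG = 1/1.00 + 1/1.41 + 1/72.1 + 1/20.3 = 1.772 (units of 1/kΩ).
R_a takes the fraction G_k/ΣG = 1.000/1.772 = 0.5642, so I = 70.2 × 0.5642 = 39.61 mA.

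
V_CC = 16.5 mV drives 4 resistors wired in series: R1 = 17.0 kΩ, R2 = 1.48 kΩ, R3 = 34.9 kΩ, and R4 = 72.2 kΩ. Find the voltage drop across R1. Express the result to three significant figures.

ΣR = 17.0 + 1.48 + 34.9 + 72.2 = 125.6 kΩ.
Voltage divider: V = V_CC · (17.00 / 125.6) = 16.5 × 0.1354 = 2.234 mV.

V ≈ 2.23 mV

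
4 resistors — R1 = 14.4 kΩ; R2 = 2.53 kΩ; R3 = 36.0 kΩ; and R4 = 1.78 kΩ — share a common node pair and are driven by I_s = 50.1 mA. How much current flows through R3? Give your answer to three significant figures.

I ≈ 1.32 mA

Conductances: ΣG = 1/14.4 + 1/2.53 + 1/36.0 + 1/1.78 = 1.054 (1/kΩ).
R3 takes the fraction G_k/ΣG = 0.02778/1.054 = 0.02635, so I = 50.1 × 0.02635 = 1.320 mA.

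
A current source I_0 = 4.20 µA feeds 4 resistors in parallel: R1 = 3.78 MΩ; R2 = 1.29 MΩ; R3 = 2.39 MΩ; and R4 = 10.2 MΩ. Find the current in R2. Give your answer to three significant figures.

I ≈ 2.09 µA

Conductances: ΣG = 1/3.78 + 1/1.29 + 1/2.39 + 1/10.2 = 1.556 (1/MΩ).
R2 takes the fraction G_k/ΣG = 0.7752/1.556 = 0.4981, so I = 4.20 × 0.4981 = 2.092 µA.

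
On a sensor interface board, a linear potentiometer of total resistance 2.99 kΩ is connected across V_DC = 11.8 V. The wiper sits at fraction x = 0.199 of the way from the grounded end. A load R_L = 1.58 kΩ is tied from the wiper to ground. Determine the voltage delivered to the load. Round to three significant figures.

Lower segment x·R_p = 0.5950 kΩ; upper segment (1−x)·R_p = 2.395 kΩ.
(x·R_p) ‖ R_L = 0.4322 kΩ.
V_out = 11.8 × 0.4322/(2.395 + 0.4322) = 1.804 V.

V_out ≈ 1.80 V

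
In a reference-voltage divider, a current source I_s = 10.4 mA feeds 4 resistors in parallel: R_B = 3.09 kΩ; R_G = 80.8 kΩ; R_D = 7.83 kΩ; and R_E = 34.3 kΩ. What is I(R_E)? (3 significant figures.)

I ≈ 0.615 mA

Conductances: ΣG = 1/3.09 + 1/80.8 + 1/7.83 + 1/34.3 = 0.4929 (1/kΩ).
R_E takes the fraction G_k/ΣG = 0.02915/0.4929 = 0.05915, so I = 10.4 × 0.05915 = 0.6152 mA.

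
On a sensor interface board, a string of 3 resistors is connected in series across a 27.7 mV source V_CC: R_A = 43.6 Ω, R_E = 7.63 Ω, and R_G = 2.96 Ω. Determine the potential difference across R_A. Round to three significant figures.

Series total: ΣR = 43.6 + 7.63 + 2.96 = 54.19 Ω.
V = V_CC · R/ΣR = 27.7 × 0.8046 = 22.29 mV.

V ≈ 22.3 mV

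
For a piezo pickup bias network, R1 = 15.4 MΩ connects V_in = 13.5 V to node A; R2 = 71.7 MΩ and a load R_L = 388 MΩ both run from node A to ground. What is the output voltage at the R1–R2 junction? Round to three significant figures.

R2 ‖ R_L = (71.7 × 388)/(71.7 + 388) = 60.52 MΩ.
Voltage divider with the loaded lower leg: V_out = 13.5 × 60.52/(15.4 + 60.52) = 13.5 × 0.7971 = 10.76 V.

V_out ≈ 10.8 V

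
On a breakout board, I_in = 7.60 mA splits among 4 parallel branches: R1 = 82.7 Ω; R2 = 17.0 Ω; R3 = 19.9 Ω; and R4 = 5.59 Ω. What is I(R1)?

I ≈ 0.306 mA

ΣG = 1/82.7 + 1/17.0 + 1/19.9 + 1/5.59 = 0.3001.
By the current-divider rule, I = I_in · G_k/ΣG = 7.60 × 0.04030 = 0.3063 mA.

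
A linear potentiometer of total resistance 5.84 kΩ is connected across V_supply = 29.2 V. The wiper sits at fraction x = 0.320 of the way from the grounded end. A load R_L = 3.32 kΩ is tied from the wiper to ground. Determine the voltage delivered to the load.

Lower segment x·R_p = 1.869 kΩ; upper segment (1−x)·R_p = 3.971 kΩ.
(x·R_p) ‖ R_L = 1.196 kΩ.
V_out = 29.2 × 1.196/(3.971 + 1.196) = 6.757 V.

V_out ≈ 6.76 V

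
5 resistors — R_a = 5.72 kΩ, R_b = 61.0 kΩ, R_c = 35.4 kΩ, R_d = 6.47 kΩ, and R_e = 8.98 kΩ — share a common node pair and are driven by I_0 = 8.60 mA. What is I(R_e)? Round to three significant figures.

Total conductance ΣG = 1/5.72 + 1/61.0 + 1/35.4 + 1/6.47 + 1/8.98 = 0.4854 (units of 1/kΩ).
Current divider: I(R_e) = I_0 · G_k/ΣG = 8.60 × (0.1114/0.4854) = 8.60 × 0.2294 = 1.973 mA.

I ≈ 1.97 mA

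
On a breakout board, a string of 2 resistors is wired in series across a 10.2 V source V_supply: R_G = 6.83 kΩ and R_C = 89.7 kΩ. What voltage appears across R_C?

V ≈ 9.48 V

ΣR = 6.83 + 89.7 = 96.53 kΩ.
By the voltage-divider rule, V = 10.2 × 89.70/96.53 = 9.478 V.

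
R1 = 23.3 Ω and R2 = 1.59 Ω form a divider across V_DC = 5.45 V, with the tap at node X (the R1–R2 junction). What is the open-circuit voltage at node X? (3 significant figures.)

V_th ≈ 0.348 V

Open-circuit (no load on X): V_th = V_DC · R2/(R1 + R2) = 5.45 × 1.59/(23.30 + 1.59) = 0.3482 V.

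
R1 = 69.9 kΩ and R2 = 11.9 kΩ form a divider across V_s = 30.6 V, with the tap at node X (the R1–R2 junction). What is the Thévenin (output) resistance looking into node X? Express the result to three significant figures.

Zeroing V_s shorts the top of R1 to ground, so R_th = R1 ‖ R2 = 10.17 kΩ.

R_th ≈ 10.2 kΩ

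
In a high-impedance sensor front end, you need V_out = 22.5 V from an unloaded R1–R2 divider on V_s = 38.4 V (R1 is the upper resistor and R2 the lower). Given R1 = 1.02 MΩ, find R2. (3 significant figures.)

The divider ratio is R2/(R1+R2) = 22.5/38.4 = 0.5859.
R2 = R1 · 0.5859/(1 − 0.5859) = 1.443 MΩ.

R2 ≈ 1.44 MΩ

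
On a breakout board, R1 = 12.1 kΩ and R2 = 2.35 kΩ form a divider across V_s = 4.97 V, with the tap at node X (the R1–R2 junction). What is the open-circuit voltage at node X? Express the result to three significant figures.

With X open, the divider is unloaded: V_th = 4.97 × 2.35/14.45 = 0.8083 V.

V_th ≈ 0.808 V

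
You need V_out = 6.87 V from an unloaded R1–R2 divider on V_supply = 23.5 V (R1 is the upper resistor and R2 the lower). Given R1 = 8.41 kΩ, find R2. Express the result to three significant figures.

V_out/V_supply = R2/(R1+R2) = 0.2923.
R2 = R1 · 0.2923/(1 − 0.2923) = 3.474 kΩ.

R2 ≈ 3.47 kΩ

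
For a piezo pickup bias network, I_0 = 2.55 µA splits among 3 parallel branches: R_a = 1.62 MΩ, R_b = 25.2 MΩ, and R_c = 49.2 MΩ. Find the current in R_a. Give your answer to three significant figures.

I ≈ 2.32 µA

ΣG = 1/1.62 + 1/25.2 + 1/49.2 = 0.6773.
Current divider: I(R_a) = I_0 · G_k/ΣG = 2.55 × (0.6173/0.6773) = 2.55 × 0.9114 = 2.324 µA.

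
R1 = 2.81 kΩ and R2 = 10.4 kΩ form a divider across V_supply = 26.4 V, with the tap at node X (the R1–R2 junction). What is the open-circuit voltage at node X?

V_th ≈ 20.8 V

With X open, the divider is unloaded: V_th = 26.4 × 10.4/13.21 = 20.78 V.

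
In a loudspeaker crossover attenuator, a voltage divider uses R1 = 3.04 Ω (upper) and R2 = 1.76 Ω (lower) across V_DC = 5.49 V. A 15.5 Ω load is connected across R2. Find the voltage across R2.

R2 ‖ R_L = (1.76 × 15.5)/(1.76 + 15.5) = 1.581 Ω.
Then V_out = V_DC · R2'/(R1 + R2') = 5.49 × 1.581/4.621 = 1.878 V.

V_out ≈ 1.88 V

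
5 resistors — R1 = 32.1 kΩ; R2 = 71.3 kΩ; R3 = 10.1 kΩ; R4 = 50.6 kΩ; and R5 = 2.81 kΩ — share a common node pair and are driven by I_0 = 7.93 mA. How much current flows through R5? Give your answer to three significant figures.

I ≈ 5.43 mA

ΣG = 1/32.1 + 1/71.3 + 1/10.1 + 1/50.6 + 1/2.81 = 0.5198.
R5 takes the fraction G_k/ΣG = 0.3559/0.5198 = 0.6846, so I = 7.93 × 0.6846 = 5.429 mA.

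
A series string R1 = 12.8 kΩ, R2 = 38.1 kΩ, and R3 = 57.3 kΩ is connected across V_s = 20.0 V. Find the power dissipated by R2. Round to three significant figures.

ΣR = 108.2 kΩ → I = 20.0/108.2 = 0.1848 mA.
P(R2) = I²·R2 = (0.1848)² × 38.1 = 1.302 mW.

P ≈ 1.30 mW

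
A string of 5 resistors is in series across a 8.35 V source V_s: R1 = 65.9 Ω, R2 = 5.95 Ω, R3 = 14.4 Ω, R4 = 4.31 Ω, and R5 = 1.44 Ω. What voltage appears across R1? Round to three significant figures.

V ≈ 5.98 V

Series total: ΣR = 65.9 + 5.95 + 14.4 + 4.31 + 1.44 = 92.00 Ω.
Voltage divider: V = V_s · (65.90 / 92.00) = 8.35 × 0.7163 = 5.981 V.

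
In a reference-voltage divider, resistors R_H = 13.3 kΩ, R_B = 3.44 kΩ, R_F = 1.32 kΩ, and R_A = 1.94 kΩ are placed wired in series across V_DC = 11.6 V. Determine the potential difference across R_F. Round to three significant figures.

V ≈ 0.766 V

ΣR = 13.3 + 3.44 + 1.32 + 1.94 = 20.00 kΩ.
By the voltage-divider rule, V = 11.6 × 1.320/20.00 = 0.7656 V.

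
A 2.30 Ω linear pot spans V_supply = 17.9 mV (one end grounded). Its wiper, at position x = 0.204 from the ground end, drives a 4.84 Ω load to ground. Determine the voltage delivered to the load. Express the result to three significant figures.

Split the track: R_lower = x·R_p = 0.4692 Ω, R_upper = (1−x)·R_p = 1.831 Ω.
(x·R_p) ‖ R_L = 0.4277 Ω.
V_out = 17.9 × 0.4277/(1.831 + 0.4277) = 3.390 mV.

V_out ≈ 3.39 mV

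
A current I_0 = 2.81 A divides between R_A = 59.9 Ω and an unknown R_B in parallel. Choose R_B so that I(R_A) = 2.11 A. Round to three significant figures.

R_B ≈ 181 Ω

Two-branch current divider: I_A = I_0 · R_B/(R_A + R_B).
2.11/2.81 = R_B/(R_A + R_B) → R_B = R_A · (0.7509)/(1 − 0.7509) = 59.9 × 3.014 = 180.6 Ω.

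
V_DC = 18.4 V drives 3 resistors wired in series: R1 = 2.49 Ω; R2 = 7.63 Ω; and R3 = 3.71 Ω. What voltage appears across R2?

Series total: ΣR = 2.49 + 7.63 + 3.71 = 13.83 Ω.
Voltage divider: V = V_DC · (7.630 / 13.83) = 18.4 × 0.5517 = 10.15 V.

V ≈ 10.2 V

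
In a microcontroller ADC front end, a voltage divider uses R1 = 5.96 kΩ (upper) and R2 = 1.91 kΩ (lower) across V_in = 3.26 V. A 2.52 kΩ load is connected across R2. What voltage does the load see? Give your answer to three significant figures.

V_out ≈ 0.503 V

First combine the lower leg with the load: R2 ‖ R_L = 1.087 kΩ.
Voltage divider with the loaded lower leg: V_out = 3.26 × 1.087/(5.96 + 1.087) = 3.26 × 0.1542 = 0.5027 V.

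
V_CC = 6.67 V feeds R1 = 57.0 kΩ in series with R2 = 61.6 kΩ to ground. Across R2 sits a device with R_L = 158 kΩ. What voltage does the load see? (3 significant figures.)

R2 ‖ R_L = (61.6 × 158)/(61.6 + 158) = 44.32 kΩ.
Then V_out = V_CC · R2'/(R1 + R2') = 6.67 × 44.32/101.3 = 2.918 V.

V_out ≈ 2.92 V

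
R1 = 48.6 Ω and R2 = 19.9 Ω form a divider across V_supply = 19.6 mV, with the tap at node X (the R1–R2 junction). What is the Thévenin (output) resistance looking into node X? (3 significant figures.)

R_th ≈ 14.1 Ω

With V_supply suppressed (replaced by a short), R_th = R1 ‖ R2 = (48.60 × 19.9)/(48.60 + 19.9) = 14.12 Ω.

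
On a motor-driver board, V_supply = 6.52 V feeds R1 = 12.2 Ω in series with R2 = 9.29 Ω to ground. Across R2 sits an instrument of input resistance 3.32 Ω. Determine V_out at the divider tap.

The load sits in parallel with R2, giving an effective lower resistance R2' = R2·R_L/(R2+R_L) = 2.446 Ω.
Now apply the divider: V_out = 6.52 × 0.1670 = 1.089 V.

V_out ≈ 1.09 V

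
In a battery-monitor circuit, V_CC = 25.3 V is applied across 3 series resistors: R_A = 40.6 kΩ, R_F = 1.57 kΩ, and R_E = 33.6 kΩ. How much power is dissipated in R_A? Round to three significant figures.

Series current I = V_CC/ΣR = 25.3/75.77 = 0.3339 mA.
P = I²R = 0.1115 × 40.6 = 4.527 mW.

P ≈ 4.53 mW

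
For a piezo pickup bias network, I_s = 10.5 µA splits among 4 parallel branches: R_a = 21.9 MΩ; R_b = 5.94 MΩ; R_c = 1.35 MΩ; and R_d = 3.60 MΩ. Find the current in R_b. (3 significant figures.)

ΣG = 1/21.9 + 1/5.94 + 1/1.35 + 1/3.60 = 1.233.
By the current-divider rule, I = I_s · G_k/ΣG = 10.5 × 0.1366 = 1.434 µA.

I ≈ 1.43 µA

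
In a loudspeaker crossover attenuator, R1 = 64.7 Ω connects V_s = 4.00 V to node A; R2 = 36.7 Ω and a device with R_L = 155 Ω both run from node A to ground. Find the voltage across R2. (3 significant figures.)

First combine the lower leg with the load: R2 ‖ R_L = 29.67 Ω.
Voltage divider with the loaded lower leg: V_out = 4.00 × 29.67/(64.7 + 29.67) = 4.00 × 0.3144 = 1.258 V.

V_out ≈ 1.26 V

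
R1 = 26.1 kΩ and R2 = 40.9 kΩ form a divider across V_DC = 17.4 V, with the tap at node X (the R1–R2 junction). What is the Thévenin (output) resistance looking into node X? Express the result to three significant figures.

Looking into X with the source shorted: R_th = R1·R2/(R1+R2) = 26.10 × 40.9/67.00 = 15.93 kΩ.

R_th ≈ 15.9 kΩ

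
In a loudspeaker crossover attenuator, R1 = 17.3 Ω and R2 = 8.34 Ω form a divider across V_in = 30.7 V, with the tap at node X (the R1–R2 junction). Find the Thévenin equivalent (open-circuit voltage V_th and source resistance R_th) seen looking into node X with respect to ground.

V_th ≈ 9.99 V, R_th ≈ 5.63 Ω

With X open, the divider is unloaded: V_th = 30.7 × 8.34/25.64 = 9.986 V.
Looking into X with the source shorted: R_th = R1·R2/(R1+R2) = 17.30 × 8.34/25.64 = 5.627 Ω.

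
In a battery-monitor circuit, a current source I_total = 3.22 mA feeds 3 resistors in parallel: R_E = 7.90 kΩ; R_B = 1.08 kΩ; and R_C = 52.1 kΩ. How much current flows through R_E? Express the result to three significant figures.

I ≈ 0.380 mA

Total conductance ΣG = 1/7.90 + 1/1.08 + 1/52.1 = 1.072 (units of 1/kΩ).
R_E takes the fraction G_k/ΣG = 0.1266/1.072 = 0.1181, so I = 3.22 × 0.1181 = 0.3803 mA.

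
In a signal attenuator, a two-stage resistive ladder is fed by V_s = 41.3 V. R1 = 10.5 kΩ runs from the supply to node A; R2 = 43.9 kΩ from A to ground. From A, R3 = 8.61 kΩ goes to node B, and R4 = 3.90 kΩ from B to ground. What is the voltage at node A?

V_A ≈ 19.9 V

Looking into the second stage from A: R3 + R4 = 12.51 kΩ appears in parallel with R2.
R2 ‖ (R3+R4) = 9.736 kΩ.
V_A = 41.3 × 9.736/(10.5 + 9.736) = 19.87 V.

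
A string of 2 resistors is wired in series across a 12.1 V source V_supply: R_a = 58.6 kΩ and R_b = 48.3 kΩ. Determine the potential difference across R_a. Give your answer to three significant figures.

Total series resistance ΣR = 58.6 + 48.3 = 106.9 kΩ.
By the voltage-divider rule, V = 12.1 × 58.60/106.9 = 6.633 V.

V ≈ 6.63 V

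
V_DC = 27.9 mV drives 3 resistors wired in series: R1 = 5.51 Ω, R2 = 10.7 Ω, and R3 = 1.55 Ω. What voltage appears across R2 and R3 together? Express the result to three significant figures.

V ≈ 19.2 mV

Series total: ΣR = 5.51 + 10.7 + 1.55 = 17.76 Ω.
R_{R2..R3} = 10.7 + 1.55 = 12.25 Ω.
By the voltage-divider rule, V = 27.9 × 12.25/17.76 = 19.24 mV.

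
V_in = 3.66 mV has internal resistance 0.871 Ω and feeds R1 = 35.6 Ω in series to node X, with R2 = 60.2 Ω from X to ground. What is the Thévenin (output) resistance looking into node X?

R_th ≈ 22.7 Ω

R1' = 0.871 + 35.6 = 36.47 Ω (source resistance + R1).
Zeroing V_in shorts the top of R1' to ground, so R_th = R1' ‖ R2 = 22.71 Ω.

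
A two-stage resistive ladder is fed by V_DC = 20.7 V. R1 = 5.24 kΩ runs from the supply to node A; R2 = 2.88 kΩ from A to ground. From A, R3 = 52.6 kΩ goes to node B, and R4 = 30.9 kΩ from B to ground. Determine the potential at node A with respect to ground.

V_A ≈ 7.18 V

Looking into the second stage from A: R3 + R4 = 83.50 kΩ appears in parallel with R2.
R2 ‖ (R3+R4) = 2.784 kΩ.
V_A = 20.7 × 2.784/(5.24 + 2.784) = 7.182 V.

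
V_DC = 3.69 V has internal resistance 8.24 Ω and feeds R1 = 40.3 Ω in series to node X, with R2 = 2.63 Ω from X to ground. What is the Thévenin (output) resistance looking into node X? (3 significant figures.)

R1' = 8.24 + 40.3 = 48.54 Ω (source resistance + R1).
Zeroing V_DC shorts the top of R1' to ground, so R_th = R1' ‖ R2 = 2.495 Ω.

R_th ≈ 2.49 Ω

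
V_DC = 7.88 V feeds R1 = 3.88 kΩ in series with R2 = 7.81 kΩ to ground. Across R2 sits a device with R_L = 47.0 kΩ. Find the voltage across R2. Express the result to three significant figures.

First combine the lower leg with the load: R2 ‖ R_L = 6.697 kΩ.
Then V_out = V_DC · R2'/(R1 + R2') = 7.88 × 6.697/10.58 = 4.989 V.
(Unloaded it would be 5.26 V; the load pulls it down.)

V_out ≈ 4.99 V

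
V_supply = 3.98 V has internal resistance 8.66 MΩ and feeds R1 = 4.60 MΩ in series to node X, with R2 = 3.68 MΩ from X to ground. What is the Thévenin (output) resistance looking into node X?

R_th ≈ 2.88 MΩ

R1' = 8.66 + 4.60 = 13.26 MΩ (source resistance + R1).
With V_supply suppressed (replaced by a short), R_th = R1' ‖ R2 = (13.26 × 3.68)/(13.26 + 3.68) = 2.881 MΩ.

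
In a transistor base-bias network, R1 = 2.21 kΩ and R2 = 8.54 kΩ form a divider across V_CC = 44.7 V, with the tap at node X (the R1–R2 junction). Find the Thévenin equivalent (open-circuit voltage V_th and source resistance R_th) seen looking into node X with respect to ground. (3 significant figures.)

V_th ≈ 35.5 V, R_th ≈ 1.76 kΩ

With X open, the divider is unloaded: V_th = 44.7 × 8.54/10.75 = 35.51 V.
Zeroing V_CC shorts the top of R1 to ground, so R_th = R1 ‖ R2 = 1.756 kΩ.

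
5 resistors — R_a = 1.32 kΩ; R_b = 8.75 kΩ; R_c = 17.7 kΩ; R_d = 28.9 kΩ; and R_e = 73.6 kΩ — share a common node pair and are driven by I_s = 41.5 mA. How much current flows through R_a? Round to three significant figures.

Total conductance ΣG = 1/1.32 + 1/8.75 + 1/17.7 + 1/28.9 + 1/73.6 = 0.9765 (units of 1/kΩ).
R_a takes the fraction G_k/ΣG = 0.7576/0.9765 = 0.7758, so I = 41.5 × 0.7758 = 32.19 mA.

I ≈ 32.2 mA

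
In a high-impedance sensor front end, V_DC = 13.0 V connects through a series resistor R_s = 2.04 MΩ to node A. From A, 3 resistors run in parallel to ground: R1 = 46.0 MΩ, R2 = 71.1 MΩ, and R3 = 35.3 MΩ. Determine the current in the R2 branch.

I ≈ 0.162 µA

Combine the parallel branches: R_p = (1/46.0 + 1/71.1 + 1/35.3)⁻¹ = 15.59 MΩ.
Node voltage V_A = V_DC · R_p/(R_s + R_p) = 13.0 × 0.8843 = 11.50 V.
Branch current I = V_A/R2 = 11.50/71.1 = 0.1617 µA.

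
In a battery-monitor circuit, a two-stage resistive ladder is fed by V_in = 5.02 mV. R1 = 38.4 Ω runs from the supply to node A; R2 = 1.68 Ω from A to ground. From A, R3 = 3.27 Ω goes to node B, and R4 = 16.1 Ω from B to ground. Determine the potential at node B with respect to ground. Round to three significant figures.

V_B ≈ 0.161 mV

The second stage (R3 + R4 = 19.37 Ω) loads node A in parallel with R2.
R2 ‖ (R3+R4) = 1.546 Ω.
So V_A = 5.02 × 0.03870 = 0.1943 mV.
Then the unloaded second divider: V_B = V_A × R4/(R3+R4) = 0.1943 × 0.8312 = 0.1615 mV.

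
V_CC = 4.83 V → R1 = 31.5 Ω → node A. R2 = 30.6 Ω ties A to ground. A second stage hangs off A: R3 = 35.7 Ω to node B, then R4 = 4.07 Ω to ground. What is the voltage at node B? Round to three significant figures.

V_B ≈ 0.175 V

Node A sees R2 in parallel with the series input of stage 2, R3 + R4 = 39.77 Ω.
R2 ‖ (R3+R4) = 17.29 Ω.
So V_A = 4.83 × 0.3544 = 1.712 V.
V_B = V_A × 0.1023 = 0.1752 V.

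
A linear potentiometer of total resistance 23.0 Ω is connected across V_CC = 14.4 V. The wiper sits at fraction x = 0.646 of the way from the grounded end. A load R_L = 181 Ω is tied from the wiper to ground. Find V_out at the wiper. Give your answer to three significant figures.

The pot divides into 8.142 Ω above the wiper and 14.86 Ω below.
(x·R_p) ‖ R_L = 13.73 Ω.
Loaded-divider output: V_out = 14.4 × 0.6278 = 9.040 V.

V_out ≈ 9.04 V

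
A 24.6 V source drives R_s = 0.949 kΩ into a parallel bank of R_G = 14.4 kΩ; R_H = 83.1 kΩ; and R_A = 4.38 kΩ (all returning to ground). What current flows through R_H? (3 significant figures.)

Parallel bank: R_p = 1/(1/14.4 + 1/83.1 + 1/4.38) = 3.228 kΩ.
V_A = 24.6 × 3.228/4.177 = 19.01 V.
Branch current I = V_A/R_H = 19.01/83.1 = 0.2288 mA.

I ≈ 0.229 mA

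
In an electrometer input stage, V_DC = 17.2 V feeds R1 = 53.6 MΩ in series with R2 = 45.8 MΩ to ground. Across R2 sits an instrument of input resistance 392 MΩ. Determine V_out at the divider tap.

First combine the lower leg with the load: R2 ‖ R_L = 41.01 MΩ.
Then V_out = V_DC · R2'/(R1 + R2') = 17.2 × 41.01/94.61 = 7.455 V.
(Unloaded it would be 7.93 V; the load pulls it down.)

V_out ≈ 7.46 V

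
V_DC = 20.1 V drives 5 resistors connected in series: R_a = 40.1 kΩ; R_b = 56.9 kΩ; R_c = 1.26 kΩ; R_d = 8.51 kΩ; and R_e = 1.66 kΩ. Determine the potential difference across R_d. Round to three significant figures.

V ≈ 1.58 V

Total series resistance ΣR = 40.1 + 56.9 + 1.26 + 8.51 + 1.66 = 108.4 kΩ.
V = V_DC · R/ΣR = 20.1 × 0.07848 = 1.578 V.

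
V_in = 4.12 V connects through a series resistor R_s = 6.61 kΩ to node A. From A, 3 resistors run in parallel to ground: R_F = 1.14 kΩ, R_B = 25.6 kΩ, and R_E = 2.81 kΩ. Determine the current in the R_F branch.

I ≈ 0.384 mA

Combine the parallel branches: R_p = (1/1.14 + 1/25.6 + 1/2.81)⁻¹ = 0.7861 kΩ.
V_A by voltage divider: V_A = 4.12 × 0.7861/(6.61 + 0.7861) = 0.4379 V.
Branch current I = V_A/R_F = 0.4379/1.14 = 0.3841 mA.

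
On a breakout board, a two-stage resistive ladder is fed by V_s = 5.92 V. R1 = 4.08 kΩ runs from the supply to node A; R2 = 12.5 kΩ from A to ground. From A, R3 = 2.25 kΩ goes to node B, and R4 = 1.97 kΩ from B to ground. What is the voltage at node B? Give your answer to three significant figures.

V_B ≈ 1.21 V

Looking into the second stage from A: R3 + R4 = 4.220 kΩ appears in parallel with R2.
Effective lower resistance at A: R2 ‖ 4.220 = 3.155 kΩ.
So V_A = 5.92 × 0.4361 = 2.582 V.
Then the unloaded second divider: V_B = V_A × R4/(R3+R4) = 2.582 × 0.4668 = 1.205 V.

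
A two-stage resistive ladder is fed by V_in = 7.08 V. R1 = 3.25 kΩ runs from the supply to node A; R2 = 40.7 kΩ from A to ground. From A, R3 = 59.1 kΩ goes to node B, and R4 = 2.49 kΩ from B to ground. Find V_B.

Node A sees R2 in parallel with the series input of stage 2, R3 + R4 = 61.59 kΩ.
Effective lower resistance at A: R2 ‖ 61.59 = 24.51 kΩ.
So V_A = 7.08 × 0.8829 = 6.251 V.
V_B = V_A × 0.04043 = 0.2527 V.

V_B ≈ 0.253 V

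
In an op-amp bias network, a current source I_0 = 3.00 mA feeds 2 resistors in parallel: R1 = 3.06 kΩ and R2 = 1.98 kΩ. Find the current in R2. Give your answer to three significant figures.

With just two branches, the current splits inversely with resistance.
So I = 3.00 × 3.06/5.040 = 1.821 mA.

I ≈ 1.82 mA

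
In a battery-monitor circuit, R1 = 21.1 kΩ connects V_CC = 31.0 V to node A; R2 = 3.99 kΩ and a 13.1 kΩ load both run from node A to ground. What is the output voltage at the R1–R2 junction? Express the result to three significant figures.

R2 ‖ R_L = (3.99 × 13.1)/(3.99 + 13.1) = 3.058 kΩ.
Now apply the divider: V_out = 31.0 × 0.1266 = 3.925 V.

V_out ≈ 3.92 V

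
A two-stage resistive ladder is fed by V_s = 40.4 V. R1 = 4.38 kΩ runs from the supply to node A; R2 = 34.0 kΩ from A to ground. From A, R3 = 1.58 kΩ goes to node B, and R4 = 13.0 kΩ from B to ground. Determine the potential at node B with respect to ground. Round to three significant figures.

The second stage (R3 + R4 = 14.58 kΩ) loads node A in parallel with R2.
Effective lower resistance at A: R2 ‖ 14.58 = 10.20 kΩ.
So V_A = 40.4 × 0.6997 = 28.27 V.
V_B = V_A × 0.8916 = 25.20 V.

V_B ≈ 25.2 V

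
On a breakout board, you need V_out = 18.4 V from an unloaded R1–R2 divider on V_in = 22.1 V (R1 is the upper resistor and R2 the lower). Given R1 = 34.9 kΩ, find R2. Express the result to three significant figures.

V_out/V_in = R2/(R1+R2) = 0.8326.
R2 = R1 · 0.8326/(1 − 0.8326) = 173.6 kΩ.

R2 ≈ 174 kΩ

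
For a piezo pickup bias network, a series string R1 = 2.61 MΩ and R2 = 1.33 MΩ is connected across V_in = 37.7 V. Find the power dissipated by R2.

ΣR = 3.940 MΩ → I = 37.7/3.940 = 9.569 µA.
V(R2) = I·R = 12.73 V; P = V·I = 12.73 × 9.569 = 121.8 µW.

P ≈ 122 µW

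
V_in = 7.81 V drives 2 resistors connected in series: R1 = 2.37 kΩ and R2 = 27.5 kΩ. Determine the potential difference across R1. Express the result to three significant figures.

V ≈ 0.620 V

Series total: ΣR = 2.37 + 27.5 = 29.87 kΩ.
By the voltage-divider rule, V = 7.81 × 2.370/29.87 = 0.6197 V.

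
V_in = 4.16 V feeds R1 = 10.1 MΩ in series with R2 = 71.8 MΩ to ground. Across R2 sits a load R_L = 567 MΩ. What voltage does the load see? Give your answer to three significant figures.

R2 ‖ R_L = (71.8 × 567)/(71.8 + 567) = 63.73 MΩ.
Now apply the divider: V_out = 4.16 × 0.8632 = 3.591 V.
(Unloaded it would be 3.65 V; the load pulls it down.)

V_out ≈ 3.59 V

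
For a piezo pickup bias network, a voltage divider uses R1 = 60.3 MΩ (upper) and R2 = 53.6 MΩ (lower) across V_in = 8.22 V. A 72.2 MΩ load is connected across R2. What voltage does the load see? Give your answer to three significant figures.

V_out ≈ 2.78 V

The load sits in parallel with R2, giving an effective lower resistance R2' = R2·R_L/(R2+R_L) = 30.76 MΩ.
Now apply the divider: V_out = 8.22 × 0.3378 = 2.777 V.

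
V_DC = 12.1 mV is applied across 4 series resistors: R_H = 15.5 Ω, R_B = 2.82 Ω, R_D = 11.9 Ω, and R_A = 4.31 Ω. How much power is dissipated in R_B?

P ≈ 0.346 µW

ΣR = 34.53 Ω → I = 12.1/34.53 = 0.3504 mA.
P(R_B) = I²·R_B = (0.3504)² × 2.82 = 0.3463 µW.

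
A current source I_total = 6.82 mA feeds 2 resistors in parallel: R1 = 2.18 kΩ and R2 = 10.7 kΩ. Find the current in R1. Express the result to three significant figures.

I ≈ 5.67 mA

For two parallel branches, I_k = I_total · (other R)/(sum of R).
I(R1) = 6.82 × 10.7/(2.18 + 10.7) = 6.82 × 0.8307 = 5.666 mA.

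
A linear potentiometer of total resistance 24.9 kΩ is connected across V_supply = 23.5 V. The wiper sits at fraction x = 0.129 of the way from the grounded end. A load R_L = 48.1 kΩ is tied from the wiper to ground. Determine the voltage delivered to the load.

V_out ≈ 2.86 V

Lower segment x·R_p = 3.212 kΩ; upper segment (1−x)·R_p = 21.69 kΩ.
R_L loads the lower segment: effective lower R = 3.011 kΩ.
V_out = 23.5 × 3.011/(21.69 + 3.011) = 2.865 V.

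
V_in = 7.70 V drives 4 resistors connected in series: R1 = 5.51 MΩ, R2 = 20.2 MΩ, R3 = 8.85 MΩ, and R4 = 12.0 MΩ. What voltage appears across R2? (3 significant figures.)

V ≈ 3.34 V

Series total: ΣR = 5.51 + 20.2 + 8.85 + 12.0 = 46.56 MΩ.
V = V_in · R/ΣR = 7.70 × 0.4338 = 3.341 V.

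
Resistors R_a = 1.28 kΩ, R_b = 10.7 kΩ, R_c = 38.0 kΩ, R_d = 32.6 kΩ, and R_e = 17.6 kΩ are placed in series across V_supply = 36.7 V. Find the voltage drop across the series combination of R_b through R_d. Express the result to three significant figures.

Total series resistance ΣR = 1.28 + 10.7 + 38.0 + 32.6 + 17.6 = 100.2 kΩ.
R_{R_b..R_d} = 10.7 + 38.0 + 32.6 = 81.30 kΩ.
V = V_supply · R/ΣR = 36.7 × 0.8115 = 29.78 V.

V ≈ 29.8 V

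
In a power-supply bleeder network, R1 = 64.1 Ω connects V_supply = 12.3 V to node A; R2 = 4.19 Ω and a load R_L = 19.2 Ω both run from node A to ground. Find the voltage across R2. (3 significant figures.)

V_out ≈ 0.626 V

R2 ‖ R_L = (4.19 × 19.2)/(4.19 + 19.2) = 3.439 Ω.
Then V_out = V_supply · R2'/(R1 + R2') = 12.3 × 3.439/67.54 = 0.6264 V.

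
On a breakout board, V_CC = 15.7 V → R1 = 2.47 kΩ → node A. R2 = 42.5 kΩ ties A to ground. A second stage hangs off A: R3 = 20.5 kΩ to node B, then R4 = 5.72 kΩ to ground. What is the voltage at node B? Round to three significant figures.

Node A sees R2 in parallel with the series input of stage 2, R3 + R4 = 26.22 kΩ.
Effective lower resistance at A: R2 ‖ 26.22 = 16.22 kΩ.
First divider: V_A = V_CC · 16.22/(2.47 + 16.22) = 13.62 V.
Then the unloaded second divider: V_B = V_A × R4/(R3+R4) = 13.62 × 0.2182 = 2.972 V.

V_B ≈ 2.97 V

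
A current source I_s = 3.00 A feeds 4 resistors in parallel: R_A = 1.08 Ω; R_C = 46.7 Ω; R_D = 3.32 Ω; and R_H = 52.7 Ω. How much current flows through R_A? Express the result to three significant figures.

I ≈ 2.19 A

ΣG = 1/1.08 + 1/46.7 + 1/3.32 + 1/52.7 = 1.268.
By the current-divider rule, I = I_s · G_k/ΣG = 3.00 × 0.7305 = 2.192 A.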